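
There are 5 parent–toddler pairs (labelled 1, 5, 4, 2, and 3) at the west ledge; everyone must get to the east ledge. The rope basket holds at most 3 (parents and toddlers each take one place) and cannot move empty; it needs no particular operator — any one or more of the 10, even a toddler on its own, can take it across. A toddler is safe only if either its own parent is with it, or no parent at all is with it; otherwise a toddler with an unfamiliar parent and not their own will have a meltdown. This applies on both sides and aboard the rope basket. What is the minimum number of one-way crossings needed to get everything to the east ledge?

11

Counting alone: each trip to the east ledge takes at most 3 across and each return brings at least 1 back, so after t trips out (and t−1 returns) at most 3t − (t−1) of the 10 are across; that first reaches 10 at t = 5, so at least 9 crossings are needed.
The safety rule pushes this higher. Following every safe sequence of crossings, the most of the 10 that can be at the east ledge as the rope basket arrives there on crossing 9 is 9 — never all 10.
So no plan with fewer than 11 crossings exists, and this one achieves 11:
1. parent 1 and toddler 1 cross → the east ledge.
2. parent 1 crosses ← the west ledge.
3. toddler 2, toddler 4, and toddler 5 cross → the east ledge.
4. toddler 1 crosses ← the west ledge.
5. parent 2, parent 4, and parent 5 cross → the east ledge.
6. parent 5 and toddler 5 cross ← the west ledge.
7. parent 1, parent 3, and parent 5 cross → the east ledge.
8. toddler 4 crosses ← the west ledge.
9. toddler 1 and toddler 5 cross → the east ledge.
10. toddler 1 crosses ← the west ledge.
11. toddler 1, toddler 3, and toddler 4 cross → the east ledge.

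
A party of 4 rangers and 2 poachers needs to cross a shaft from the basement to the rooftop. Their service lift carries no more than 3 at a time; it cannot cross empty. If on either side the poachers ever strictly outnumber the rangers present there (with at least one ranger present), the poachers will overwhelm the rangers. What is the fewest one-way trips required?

5

Counting alone: each trip to the rooftop takes at most 3 across and each return brings at least 1 back, so after t trips out (and t−1 returns) at most 3t − (t−1) of the 6 are across; that first reaches 6 at t = 3, so at least 5 crossings are needed.
The plan below uses exactly 5 crossings, so it is optimal:
1. 2 poachers → the rooftop.  (the basement: 4R 0P; the rooftop: 0R 2P)
2. 1 poacher ← the basement.  (the basement: 4R 1P; the rooftop: 0R 1P)
3. 2 rangers and 1 poacher → the rooftop.  (the basement: 2R 0P; the rooftop: 2R 2P)
4. 1 poacher ← the basement.  (the basement: 2R 1P; the rooftop: 2R 1P)
5. 2 rangers and 1 poacher → the rooftop.  (the basement: 0R 0P; the rooftop: 4R 2P)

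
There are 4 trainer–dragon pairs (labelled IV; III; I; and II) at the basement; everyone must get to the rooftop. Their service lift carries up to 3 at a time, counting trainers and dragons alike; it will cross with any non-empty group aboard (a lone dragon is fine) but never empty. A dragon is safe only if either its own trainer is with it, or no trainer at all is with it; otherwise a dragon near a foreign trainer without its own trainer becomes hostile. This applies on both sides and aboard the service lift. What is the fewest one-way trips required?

9

Counting alone: each trip to the rooftop takes at most 3 across and each return brings at least 1 back, so after t trips out (and t−1 returns) at most 3t − (t−1) of the 8 are across; that first reaches 8 at t = 4, so at least 7 crossings are needed.
The safety rule pushes this higher. Following every safe sequence of crossings, the most of the 8 that can be at the rooftop as the service lift arrives there on crossing 7 is 7 — never all 8.
So no plan with fewer than 9 crossings exists, and this one achieves 9:
1. dragon IV and trainer IV cross → the rooftop.
2. trainer IV crosses ← the basement.
3. dragon III, trainer III, and trainer IV cross → the rooftop.
4. dragon IV and trainer IV cross ← the basement.
5. trainer I, trainer II, and trainer IV cross → the rooftop.
6. dragon III crosses ← the basement.
7. dragon III and dragon IV cross → the rooftop.
8. dragon IV crosses ← the basement.
9. dragon I, dragon II, and dragon IV cross → the rooftop.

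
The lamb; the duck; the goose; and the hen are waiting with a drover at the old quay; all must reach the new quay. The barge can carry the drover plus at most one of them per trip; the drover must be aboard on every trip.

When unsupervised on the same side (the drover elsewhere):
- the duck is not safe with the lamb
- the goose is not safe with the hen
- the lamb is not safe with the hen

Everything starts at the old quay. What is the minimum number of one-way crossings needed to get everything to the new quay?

Whatever the first load, the items left behind include a forbidden pair without the drover. No opening move is safe, so no plan exists.

impossible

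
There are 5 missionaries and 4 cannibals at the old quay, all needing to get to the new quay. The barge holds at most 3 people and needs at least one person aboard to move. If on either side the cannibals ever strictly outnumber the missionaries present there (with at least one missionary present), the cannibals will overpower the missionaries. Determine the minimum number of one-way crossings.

Counting alone: each trip to the new quay takes at most 3 across and each return brings at least 1 back, so after t trips out (and t−1 returns) at most 3t − (t−1) of the 9 are across; that first reaches 9 at t = 4, so at least 7 crossings are needed.
The plan below uses exactly 7 crossings, so it is optimal:
1. 3 cannibals → the new quay.  (the old quay: 5M 1C; the new quay: 0M 3C)
2. 1 cannibal ← the old quay.  (the old quay: 5M 2C; the new quay: 0M 2C)
3. 3 missionaries → the new quay.  (the old quay: 2M 2C; the new quay: 3M 2C)
4. 1 missionary ← the old quay.  (the old quay: 3M 2C; the new quay: 2M 2C)
5. 2 missionaries and 1 cannibal → the new quay.  (the old quay: 1M 1C; the new quay: 4M 3C)
6. 1 missionary ← the old quay.  (the old quay: 2M 1C; the new quay: 3M 3C)
7. 2 missionaries and 1 cannibal → the new quay.  (the old quay: 0M 0C; the new quay: 5M 4C)

7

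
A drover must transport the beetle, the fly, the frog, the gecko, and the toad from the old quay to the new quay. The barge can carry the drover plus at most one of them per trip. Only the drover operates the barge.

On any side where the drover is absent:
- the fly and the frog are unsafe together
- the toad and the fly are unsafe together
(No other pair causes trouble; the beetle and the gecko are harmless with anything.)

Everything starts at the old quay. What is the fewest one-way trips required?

Counting alone: the drover can take at most 1 across per trip to the new quay, so moving all 5 needs at least 5 loaded trips out, with a return between consecutive ones — at least 9 crossings.
The safety rule pushes this higher. Following every safe sequence of crossings, the most of the 5 that can be at the new quay as the barge arrives there on crossing 9 is 4 — never all 5.
So no plan with fewer than 11 crossings exists, and this one achieves 11:
1. Drover goes to the new quay with the fly.
2. Drover goes back to the old quay alone.
3. Drover goes to the new quay with the beetle.
4. Drover goes back to the old quay alone.
5. Drover goes to the new quay with the frog.
6. Drover goes back to the old quay with the fly.
7. Drover goes to the new quay with the toad.
8. Drover goes back to the old quay alone.
9. Drover goes to the new quay with the gecko.
10. Drover goes back to the old quay alone.
11. Drover goes to the new quay with the fly.

11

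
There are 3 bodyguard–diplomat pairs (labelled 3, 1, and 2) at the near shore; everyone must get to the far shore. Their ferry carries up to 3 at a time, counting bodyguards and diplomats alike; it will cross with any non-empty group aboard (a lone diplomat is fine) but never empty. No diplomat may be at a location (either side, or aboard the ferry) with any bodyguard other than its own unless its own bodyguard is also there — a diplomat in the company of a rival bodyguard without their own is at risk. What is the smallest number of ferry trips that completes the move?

5

Counting alone: each trip to the far shore takes at most 3 across and each return brings at least 1 back, so after t trips out (and t−1 returns) at most 3t − (t−1) of the 6 are across; that first reaches 6 at t = 3, so at least 5 crossings are needed.
The plan below uses exactly 5 crossings, so it is optimal:
1. bodyguard 3 and diplomat 3 cross → the far shore.
2. bodyguard 3 crosses ← the near shore.
3. bodyguard 1, bodyguard 2, and bodyguard 3 cross → the far shore.
4. diplomat 3 crosses ← the near shore.
5. diplomat 1, diplomat 2, and diplomat 3 cross → the far shore.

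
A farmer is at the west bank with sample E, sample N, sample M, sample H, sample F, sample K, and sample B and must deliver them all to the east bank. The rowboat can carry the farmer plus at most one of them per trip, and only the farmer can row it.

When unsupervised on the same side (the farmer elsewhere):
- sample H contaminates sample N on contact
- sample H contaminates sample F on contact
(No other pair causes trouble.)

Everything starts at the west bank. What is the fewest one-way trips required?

15

Counting alone: the farmer can take at most 1 across per trip to the east bank, so moving all 7 needs at least 7 loaded trips out, with a return between consecutive ones — at least 13 crossings.
The safety rule pushes this higher. Following every safe sequence of crossings, the most of the 7 that can be at the east bank as the rowboat arrives there on crossing 13 is 6 — never all 7.
So no plan with fewer than 15 crossings exists, and this one achieves 15:
1. Farmer goes to the east bank with sample H.  [the west bank: sample B, sample E, sample F, sample K, sample M, sample N | the east bank: sample H]
2. Farmer goes back to the west bank alone.  [the west bank: sample B, sample E, sample F, sample K, sample M, sample N | the east bank: sample H]
3. Farmer goes to the east bank with sample E.  [the west bank: sample B, sample F, sample K, sample M, sample N | the east bank: sample E, sample H]
4. Farmer goes back to the west bank alone.  [the west bank: sample B, sample F, sample K, sample M, sample N | the east bank: sample E, sample H]
5. Farmer goes to the east bank with sample N.  [the west bank: sample B, sample F, sample K, sample M | the east bank: sample E, sample H, sample N]
6. Farmer goes back to the west bank with sample H.  [the west bank: sample B, sample F, sample H, sample K, sample M | the east bank: sample E, sample N]
7. Farmer goes to the east bank with sample F.  [the west bank: sample B, sample H, sample K, sample M | the east bank: sample E, sample F, sample N]
8. Farmer goes back to the west bank alone.  [the west bank: sample B, sample H, sample K, sample M | the east bank: sample E, sample F, sample N]
9. Farmer goes to the east bank with sample M.  [the west bank: sample B, sample H, sample K | the east bank: sample E, sample F, sample M, sample N]
10. Farmer goes back to the west bank alone.  [the west bank: sample B, sample H, sample K | the east bank: sample E, sample F, sample M, sample N]
11. Farmer goes to the east bank with sample K.  [the west bank: sample B, sample H | the east bank: sample E, sample F, sample K, sample M, sample N]
12. Farmer goes back to the west bank alone.  [the west bank: sample B, sample H | the east bank: sample E, sample F, sample K, sample M, sample N]
13. Farmer goes to the east bank with sample B.  [the west bank: sample H | the east bank: sample B, sample E, sample F, sample K, sample M, sample N]
14. Farmer goes back to the west bank alone.  [the west bank: sample H | the east bank: sample B, sample E, sample F, sample K, sample M, sample N]
15. Farmer goes to the east bank with sample H.  [the west bank: — | the east bank: sample B, sample E, sample F, sample H, sample K, sample M, sample N]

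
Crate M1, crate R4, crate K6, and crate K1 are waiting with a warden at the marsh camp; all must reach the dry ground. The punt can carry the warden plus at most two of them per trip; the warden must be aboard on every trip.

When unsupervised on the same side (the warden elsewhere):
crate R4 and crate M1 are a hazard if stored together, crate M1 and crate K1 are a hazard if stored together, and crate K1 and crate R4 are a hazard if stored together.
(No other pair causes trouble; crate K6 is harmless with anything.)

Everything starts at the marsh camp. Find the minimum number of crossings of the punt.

5

Counting alone: the warden can take at most 2 across per trip to the dry ground, so moving all 4 needs at least 2 loaded trips out, with a return between consecutive ones — at least 3 crossings.
The safety rule pushes this higher. Following every safe sequence of crossings, the most of the 4 that can be at the dry ground as the punt arrives there on crossing 3 is 3 — never all 4.
So no plan with fewer than 5 crossings exists, and this one achieves 5:
1. Warden goes to the dry ground with crate M1 and crate R4.  [the marsh camp: crate K1, crate K6 | the dry ground: crate M1, crate R4]
2. Warden goes back to the marsh camp with crate M1.  [the marsh camp: crate K1, crate K6, crate M1 | the dry ground: crate R4]
3. Warden goes to the dry ground with crate K6 and crate M1.  [the marsh camp: crate K1 | the dry ground: crate K6, crate M1, crate R4]
4. Warden goes back to the marsh camp with crate M1.  [the marsh camp: crate K1, crate M1 | the dry ground: crate K6, crate R4]
5. Warden goes to the dry ground with crate K1 and crate M1.  [the marsh camp: — | the dry ground: crate K1, crate K6, crate M1, crate R4]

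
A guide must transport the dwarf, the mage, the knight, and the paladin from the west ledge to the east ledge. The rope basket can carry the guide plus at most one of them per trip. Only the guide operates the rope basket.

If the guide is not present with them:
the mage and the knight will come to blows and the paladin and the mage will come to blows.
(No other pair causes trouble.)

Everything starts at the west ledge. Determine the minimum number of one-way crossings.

9

Counting alone: the guide can take at most 1 across per trip to the east ledge, so moving all 4 needs at least 4 loaded trips out, with a return between consecutive ones — at least 7 crossings.
The safety rule pushes this higher. Following every safe sequence of crossings, the most of the 4 that can be at the east ledge as the rope basket arrives there on crossing 7 is 3 — never all 4.
So no plan with fewer than 9 crossings exists, and this one achieves 9:
1. Guide goes to the east ledge with the mage.
2. Guide goes back to the west ledge alone.
3. Guide goes to the east ledge with the dwarf.
4. Guide goes back to the west ledge alone.
5. Guide goes to the east ledge with the knight.
6. Guide goes back to the west ledge with the mage.
7. Guide goes to the east ledge with the paladin.
8. Guide goes back to the west ledge alone.
9. Guide goes to the east ledge with the mage.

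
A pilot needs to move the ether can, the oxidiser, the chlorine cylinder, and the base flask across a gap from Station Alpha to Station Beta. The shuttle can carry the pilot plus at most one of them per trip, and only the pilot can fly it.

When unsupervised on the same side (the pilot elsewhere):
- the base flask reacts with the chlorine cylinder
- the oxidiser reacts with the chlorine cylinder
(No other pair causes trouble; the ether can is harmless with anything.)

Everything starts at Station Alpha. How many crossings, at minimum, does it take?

Counting alone: the pilot can take at most 1 across per trip to Station Beta, so moving all 4 needs at least 4 loaded trips out, with a return between consecutive ones — at least 7 crossings.
The safety rule pushes this higher. Following every safe sequence of crossings, the most of the 4 that can be at Station Beta as the shuttle arrives there on crossing 7 is 3 — never all 4.
So no plan with fewer than 9 crossings exists, and this one achieves 9:
1. Pilot goes to Station Beta with the chlorine cylinder.
2. Pilot goes back to Station Alpha alone.
3. Pilot goes to Station Beta with the ether can.
4. Pilot goes back to Station Alpha alone.
5. Pilot goes to Station Beta with the oxidiser.
6. Pilot goes back to Station Alpha with the chlorine cylinder.
7. Pilot goes to Station Beta with the base flask.
8. Pilot goes back to Station Alpha alone.
9. Pilot goes to Station Beta with the chlorine cylinder.

9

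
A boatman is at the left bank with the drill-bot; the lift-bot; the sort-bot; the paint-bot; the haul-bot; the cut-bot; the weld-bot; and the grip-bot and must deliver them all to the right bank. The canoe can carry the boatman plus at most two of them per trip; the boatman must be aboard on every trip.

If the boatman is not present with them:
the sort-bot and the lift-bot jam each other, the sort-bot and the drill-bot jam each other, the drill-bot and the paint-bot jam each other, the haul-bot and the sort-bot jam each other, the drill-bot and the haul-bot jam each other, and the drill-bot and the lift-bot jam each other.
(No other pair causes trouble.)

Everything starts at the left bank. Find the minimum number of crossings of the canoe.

13

Counting alone: the boatman can take at most 2 across per trip to the right bank, so moving all 8 needs at least 4 loaded trips out, with a return between consecutive ones — at least 7 crossings.
The safety rule pushes this higher. Following every safe sequence of crossings, the most of the 8 that can be at the right bank as the canoe arrives there on crossings 7, 9, 11 is 5, 6, 7 respectively — never all 8.
So no plan with fewer than 13 crossings exists, and this one achieves 13:
1. Boatman goes to the right bank with the drill-bot and the sort-bot.
2. Boatman goes back to the left bank with the drill-bot.
3. Boatman goes to the right bank with the drill-bot and the paint-bot.
4. Boatman goes back to the left bank with the drill-bot.
5. Boatman goes to the right bank with the cut-bot and the drill-bot.
6. Boatman goes back to the left bank with the drill-bot.
7. Boatman goes to the right bank with the drill-bot and the weld-bot.
8. Boatman goes back to the left bank with the drill-bot.
9. Boatman goes to the right bank with the drill-bot and the grip-bot.
10. Boatman goes back to the left bank with the drill-bot.
11. Boatman goes to the right bank with the haul-bot and the lift-bot.
12. Boatman goes back to the left bank with the sort-bot.
13. Boatman goes to the right bank with the drill-bot and the sort-bot.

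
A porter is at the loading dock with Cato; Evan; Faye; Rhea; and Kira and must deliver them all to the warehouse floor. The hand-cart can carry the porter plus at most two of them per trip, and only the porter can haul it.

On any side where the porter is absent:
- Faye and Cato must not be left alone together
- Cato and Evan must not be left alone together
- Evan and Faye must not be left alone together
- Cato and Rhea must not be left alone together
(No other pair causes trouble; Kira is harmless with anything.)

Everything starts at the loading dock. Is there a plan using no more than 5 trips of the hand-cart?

No

Counting alone: the porter can take at most 2 across per trip to the warehouse floor, so moving all 5 needs at least 3 loaded trips out, with a return between consecutive ones — at least 5 crossings.
The safety rule pushes this higher. Following every safe sequence of crossings, the most of the 5 that can be at the warehouse floor as the hand-cart arrives there on crossing 5 is 4 — never all 5.
So the move cannot be finished within 5 crossings. (The shortest complete plan takes 7:)
1. Porter goes to the warehouse floor with Cato and Evan.  [the loading dock: Faye, Kira, Rhea | the warehouse floor: Cato, Evan]
2. Porter goes back to the loading dock with Cato.  [the loading dock: Cato, Faye, Kira, Rhea | the warehouse floor: Evan]
3. Porter goes to the warehouse floor with Cato and Rhea.  [the loading dock: Faye, Kira | the warehouse floor: Cato, Evan, Rhea]
4. Porter goes back to the loading dock with Cato.  [the loading dock: Cato, Faye, Kira | the warehouse floor: Evan, Rhea]
5. Porter goes to the warehouse floor with Cato and Kira.  [the loading dock: Faye | the warehouse floor: Cato, Evan, Kira, Rhea]
6. Porter goes back to the loading dock with Cato.  [the loading dock: Cato, Faye | the warehouse floor: Evan, Kira, Rhea]
7. Porter goes to the warehouse floor with Cato and Faye.  [the loading dock: — | the warehouse floor: Cato, Evan, Faye, Kira, Rhea]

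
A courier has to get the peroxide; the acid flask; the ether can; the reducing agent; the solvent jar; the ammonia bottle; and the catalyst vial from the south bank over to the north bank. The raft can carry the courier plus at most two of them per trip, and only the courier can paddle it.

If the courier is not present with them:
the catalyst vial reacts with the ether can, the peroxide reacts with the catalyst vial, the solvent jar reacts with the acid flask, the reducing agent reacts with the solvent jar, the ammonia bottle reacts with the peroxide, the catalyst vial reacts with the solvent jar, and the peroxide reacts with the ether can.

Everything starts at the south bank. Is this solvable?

Whatever the first load, the items left behind include a forbidden pair without the courier. No opening move is safe, so no plan exists.

No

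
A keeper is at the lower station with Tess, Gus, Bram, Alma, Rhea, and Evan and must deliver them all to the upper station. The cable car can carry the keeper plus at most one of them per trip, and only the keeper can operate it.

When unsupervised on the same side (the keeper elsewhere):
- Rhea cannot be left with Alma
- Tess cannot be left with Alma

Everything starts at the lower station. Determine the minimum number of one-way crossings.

Counting alone: the keeper can take at most 1 across per trip to the upper station, so moving all 6 needs at least 6 loaded trips out, with a return between consecutive ones — at least 11 crossings.
The safety rule pushes this higher. Following every safe sequence of crossings, the most of the 6 that can be at the upper station as the cable car arrives there on crossing 11 is 5 — never all 6.
So no plan with fewer than 13 crossings exists, and this one achieves 13:
1. Keeper goes to the upper station with Alma.
2. Keeper goes back to the lower station alone.
3. Keeper goes to the upper station with Tess.
4. Keeper goes back to the lower station with Alma.
5. Keeper goes to the upper station with Rhea.
6. Keeper goes back to the lower station alone.
7. Keeper goes to the upper station with Gus.
8. Keeper goes back to the lower station alone.
9. Keeper goes to the upper station with Bram.
10. Keeper goes back to the lower station alone.
11. Keeper goes to the upper station with Evan.
12. Keeper goes back to the lower station alone.
13. Keeper goes to the upper station with Alma.

13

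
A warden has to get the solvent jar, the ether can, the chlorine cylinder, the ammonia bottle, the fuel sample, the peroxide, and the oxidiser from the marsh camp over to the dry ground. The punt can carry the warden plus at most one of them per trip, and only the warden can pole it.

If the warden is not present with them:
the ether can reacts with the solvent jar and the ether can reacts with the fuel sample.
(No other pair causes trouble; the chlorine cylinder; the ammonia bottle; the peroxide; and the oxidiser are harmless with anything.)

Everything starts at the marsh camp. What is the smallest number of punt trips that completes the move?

Counting alone: the warden can take at most 1 across per trip to the dry ground, so moving all 7 needs at least 7 loaded trips out, with a return between consecutive ones — at least 13 crossings.
The safety rule pushes this higher. Following every safe sequence of crossings, the most of the 7 that can be at the dry ground as the punt arrives there on crossing 13 is 6 — never all 7.
So no plan with fewer than 15 crossings exists, and this one achieves 15:
1. Warden goes to the dry ground with the ether can.  [the marsh camp: the ammonia bottle, the chlorine cylinder, the fuel sample, the oxidiser, the peroxide, the solvent jar | the dry ground: the ether can]
2. Warden goes back to the marsh camp alone.  [the marsh camp: the ammonia bottle, the chlorine cylinder, the fuel sample, the oxidiser, the peroxide, the solvent jar | the dry ground: the ether can]
3. Warden goes to the dry ground with the solvent jar.  [the marsh camp: the ammonia bottle, the chlorine cylinder, the fuel sample, the oxidiser, the peroxide | the dry ground: the ether can, the solvent jar]
4. Warden goes back to the marsh camp with the ether can.  [the marsh camp: the ammonia bottle, the chlorine cylinder, the ether can, the fuel sample, the oxidiser, the peroxide | the dry ground: the solvent jar]
5. Warden goes to the dry ground with the fuel sample.  [the marsh camp: the ammonia bottle, the chlorine cylinder, the ether can, the oxidiser, the peroxide | the dry ground: the fuel sample, the solvent jar]
6. Warden goes back to the marsh camp alone.  [the marsh camp: the ammonia bottle, the chlorine cylinder, the ether can, the oxidiser, the peroxide | the dry ground: the fuel sample, the solvent jar]
7. Warden goes to the dry ground with the chlorine cylinder.  [the marsh camp: the ammonia bottle, the ether can, the oxidiser, the peroxide | the dry ground: the chlorine cylinder, the fuel sample, the solvent jar]
8. Warden goes back to the marsh camp alone.  [the marsh camp: the ammonia bottle, the ether can, the oxidiser, the peroxide | the dry ground: the chlorine cylinder, the fuel sample, the solvent jar]
9. Warden goes to the dry ground with the ammonia bottle.  [the marsh camp: the ether can, the oxidiser, the peroxide | the dry ground: the ammonia bottle, the chlorine cylinder, the fuel sample, the solvent jar]
10. Warden goes back to the marsh camp alone.  [the marsh camp: the ether can, the oxidiser, the peroxide | the dry ground: the ammonia bottle, the chlorine cylinder, the fuel sample, the solvent jar]
11. Warden goes to the dry ground with the peroxide.  [the marsh camp: the ether can, the oxidiser | the dry ground: the ammonia bottle, the chlorine cylinder, the fuel sample, the peroxide, the solvent jar]
12. Warden goes back to the marsh camp alone.  [the marsh camp: the ether can, the oxidiser | the dry ground: the ammonia bottle, the chlorine cylinder, the fuel sample, the peroxide, the solvent jar]
13. Warden goes to the dry ground with the oxidiser.  [the marsh camp: the ether can | the dry ground: the ammonia bottle, the chlorine cylinder, the fuel sample, the oxidiser, the peroxide, the solvent jar]
14. Warden goes back to the marsh camp alone.  [the marsh camp: the ether can | the dry ground: the ammonia bottle, the chlorine cylinder, the fuel sample, the oxidiser, the peroxide, the solvent jar]
15. Warden goes to the dry ground with the ether can.  [the marsh camp: — | the dry ground: the ammonia bottle, the chlorine cylinder, the ether can, the fuel sample, the oxidiser, the peroxide, the solvent jar]

15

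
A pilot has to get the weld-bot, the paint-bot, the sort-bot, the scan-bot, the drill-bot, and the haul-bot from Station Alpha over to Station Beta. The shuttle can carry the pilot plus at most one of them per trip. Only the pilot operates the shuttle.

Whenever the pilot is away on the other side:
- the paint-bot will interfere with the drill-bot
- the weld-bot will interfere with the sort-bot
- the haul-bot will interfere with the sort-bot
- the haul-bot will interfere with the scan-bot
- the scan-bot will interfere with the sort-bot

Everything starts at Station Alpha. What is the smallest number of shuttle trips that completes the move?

Whatever the first load, the items left behind include a forbidden pair without the pilot. No opening move is safe, so no plan exists.

impossible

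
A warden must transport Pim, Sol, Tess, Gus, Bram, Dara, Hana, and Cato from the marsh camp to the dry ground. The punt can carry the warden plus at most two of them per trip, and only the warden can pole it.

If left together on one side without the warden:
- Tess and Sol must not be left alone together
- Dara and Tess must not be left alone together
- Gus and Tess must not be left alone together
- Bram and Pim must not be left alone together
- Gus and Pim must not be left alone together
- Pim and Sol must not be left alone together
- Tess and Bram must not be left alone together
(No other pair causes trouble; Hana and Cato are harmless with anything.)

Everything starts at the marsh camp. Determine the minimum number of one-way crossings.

9

Counting alone: the warden can take at most 2 across per trip to the dry ground, so moving all 8 needs at least 4 loaded trips out, with a return between consecutive ones — at least 7 crossings.
The safety rule pushes this higher. Following every safe sequence of crossings, the most of the 8 that can be at the dry ground as the punt arrives there on crossing 7 is 6 — never all 8.
So no plan with fewer than 9 crossings exists, and this one achieves 9:
1. Warden goes to the dry ground with Pim and Tess.  [the marsh camp: Bram, Cato, Dara, Gus, Hana, Sol | the dry ground: Pim, Tess]
2. Warden goes back to the marsh camp alone.  [the marsh camp: Bram, Cato, Dara, Gus, Hana, Sol | the dry ground: Pim, Tess]
3. Warden goes to the dry ground with Gus and Sol.  [the marsh camp: Bram, Cato, Dara, Hana | the dry ground: Gus, Pim, Sol, Tess]
4. Warden goes back to the marsh camp with Pim and Tess.  [the marsh camp: Bram, Cato, Dara, Hana, Pim, Tess | the dry ground: Gus, Sol]
5. Warden goes to the dry ground with Bram and Dara.  [the marsh camp: Cato, Hana, Pim, Tess | the dry ground: Bram, Dara, Gus, Sol]
6. Warden goes back to the marsh camp alone.  [the marsh camp: Cato, Hana, Pim, Tess | the dry ground: Bram, Dara, Gus, Sol]
7. Warden goes to the dry ground with Cato and Hana.  [the marsh camp: Pim, Tess | the dry ground: Bram, Cato, Dara, Gus, Hana, Sol]
8. Warden goes back to the marsh camp alone.  [the marsh camp: Pim, Tess | the dry ground: Bram, Cato, Dara, Gus, Hana, Sol]
9. Warden goes to the dry ground with Pim and Tess.  [the marsh camp: — | the dry ground: Bram, Cato, Dara, Gus, Hana, Pim, Sol, Tess]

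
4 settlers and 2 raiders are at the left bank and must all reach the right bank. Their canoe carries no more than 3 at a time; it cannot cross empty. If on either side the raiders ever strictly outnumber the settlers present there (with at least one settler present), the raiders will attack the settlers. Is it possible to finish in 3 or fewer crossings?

No

Counting alone: each trip to the right bank takes at most 3 across and each return brings at least 1 back, so after t trips out (and t−1 returns) at most 3t − (t−1) of the 6 are across; that first reaches 6 at t = 3, so at least 5 crossings are needed.
Since 3 < 5, 3 crossings cannot be enough. (The shortest complete plan in fact takes 5:)
1. 2 raiders → the right bank.  (the left bank: 4S 0R; the right bank: 0S 2R)
2. 1 raider ← the left bank.  (the left bank: 4S 1R; the right bank: 0S 1R)
3. 2 settlers and 1 raider → the right bank.  (the left bank: 2S 0R; the right bank: 2S 2R)
4. 1 raider ← the left bank.  (the left bank: 2S 1R; the right bank: 2S 1R)
5. 2 settlers and 1 raider → the right bank.  (the left bank: 0S 0R; the right bank: 4S 2R)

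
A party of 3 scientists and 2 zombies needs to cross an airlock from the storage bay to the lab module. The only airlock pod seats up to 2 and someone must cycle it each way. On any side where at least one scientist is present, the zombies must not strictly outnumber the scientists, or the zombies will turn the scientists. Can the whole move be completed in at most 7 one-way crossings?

Yes — this plan uses 7 crossings (≤ 7):
1. 2 zombies → the lab module.  (the storage bay: 3S 0Z; the lab module: 0S 2Z)
2. 1 zombie ← the storage bay.  (the storage bay: 3S 1Z; the lab module: 0S 1Z)
3. 2 scientists → the lab module.  (the storage bay: 1S 1Z; the lab module: 2S 1Z)
4. 1 scientist ← the storage bay.  (the storage bay: 2S 1Z; the lab module: 1S 1Z)
5. 1 scientist and 1 zombie → the lab module.  (the storage bay: 1S 0Z; the lab module: 2S 2Z)
6. 1 zombie ← the storage bay.  (the storage bay: 1S 1Z; the lab module: 2S 1Z)
7. 1 scientist and 1 zombie → the lab module.  (the storage bay: 0S 0Z; the lab module: 3S 2Z)

Yes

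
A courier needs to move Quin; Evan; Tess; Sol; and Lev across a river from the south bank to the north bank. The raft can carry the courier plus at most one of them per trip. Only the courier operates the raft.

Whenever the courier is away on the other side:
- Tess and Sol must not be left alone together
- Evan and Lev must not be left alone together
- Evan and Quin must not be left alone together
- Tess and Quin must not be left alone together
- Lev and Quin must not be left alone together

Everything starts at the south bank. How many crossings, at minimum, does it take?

impossible

Whatever the first load, the items left behind include a forbidden pair without the courier. No opening move is safe, so no plan exists.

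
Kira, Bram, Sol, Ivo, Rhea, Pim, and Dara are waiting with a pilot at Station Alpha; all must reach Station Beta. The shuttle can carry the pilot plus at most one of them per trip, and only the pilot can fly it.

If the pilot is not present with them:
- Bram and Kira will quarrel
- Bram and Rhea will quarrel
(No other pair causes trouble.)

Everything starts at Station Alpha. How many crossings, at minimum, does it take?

Counting alone: the pilot can take at most 1 across per trip to Station Beta, so moving all 7 needs at least 7 loaded trips out, with a return between consecutive ones — at least 13 crossings.
The safety rule pushes this higher. Following every safe sequence of crossings, the most of the 7 that can be at Station Beta as the shuttle arrives there on crossing 13 is 6 — never all 7.
So no plan with fewer than 15 crossings exists, and this one achieves 15:
1. Pilot goes to Station Beta with Bram.
2. Pilot goes back to Station Alpha alone.
3. Pilot goes to Station Beta with Kira.
4. Pilot goes back to Station Alpha with Bram.
5. Pilot goes to Station Beta with Rhea.
6. Pilot goes back to Station Alpha alone.
7. Pilot goes to Station Beta with Sol.
8. Pilot goes back to Station Alpha alone.
9. Pilot goes to Station Beta with Ivo.
10. Pilot goes back to Station Alpha alone.
11. Pilot goes to Station Beta with Pim.
12. Pilot goes back to Station Alpha alone.
13. Pilot goes to Station Beta with Dara.
14. Pilot goes back to Station Alpha alone.
15. Pilot goes to Station Beta with Bram.

15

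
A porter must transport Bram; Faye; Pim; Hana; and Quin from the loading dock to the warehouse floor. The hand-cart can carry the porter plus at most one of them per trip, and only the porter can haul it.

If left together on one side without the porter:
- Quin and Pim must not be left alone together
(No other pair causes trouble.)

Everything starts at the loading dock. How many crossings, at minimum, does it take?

9

Counting alone: the porter can take at most 1 across per trip to the warehouse floor, so moving all 5 needs at least 5 loaded trips out, with a return between consecutive ones — at least 9 crossings.
The plan below uses exactly 9 crossings, so it is optimal:
1. Porter goes to the warehouse floor with Pim.
2. Porter goes back to the loading dock alone.
3. Porter goes to the warehouse floor with Bram.
4. Porter goes back to the loading dock alone.
5. Porter goes to the warehouse floor with Faye.
6. Porter goes back to the loading dock alone.
7. Porter goes to the warehouse floor with Hana.
8. Porter goes back to the loading dock alone.
9. Porter goes to the warehouse floor with Quin.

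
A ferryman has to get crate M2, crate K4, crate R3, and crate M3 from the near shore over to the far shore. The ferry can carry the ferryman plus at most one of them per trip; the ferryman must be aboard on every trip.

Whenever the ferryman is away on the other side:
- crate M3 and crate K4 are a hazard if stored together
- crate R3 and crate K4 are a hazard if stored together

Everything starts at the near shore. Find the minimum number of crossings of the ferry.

9

Counting alone: the ferryman can take at most 1 across per trip to the far shore, so moving all 4 needs at least 4 loaded trips out, with a return between consecutive ones — at least 7 crossings.
The safety rule pushes this higher. Following every safe sequence of crossings, the most of the 4 that can be at the far shore as the ferry arrives there on crossing 7 is 3 — never all 4.
So no plan with fewer than 9 crossings exists, and this one achieves 9:
1. Ferryman goes to the far shore with crate K4.  [the near shore: crate M2, crate M3, crate R3 | the far shore: crate K4]
2. Ferryman goes back to the near shore alone.  [the near shore: crate M2, crate M3, crate R3 | the far shore: crate K4]
3. Ferryman goes to the far shore with crate M2.  [the near shore: crate M3, crate R3 | the far shore: crate K4, crate M2]
4. Ferryman goes back to the near shore alone.  [the near shore: crate M3, crate R3 | the far shore: crate K4, crate M2]
5. Ferryman goes to the far shore with crate R3.  [the near shore: crate M3 | the far shore: crate K4, crate M2, crate R3]
6. Ferryman goes back to the near shore with crate K4.  [the near shore: crate K4, crate M3 | the far shore: crate M2, crate R3]
7. Ferryman goes to the far shore with crate M3.  [the near shore: crate K4 | the far shore: crate M2, crate M3, crate R3]
8. Ferryman goes back to the near shore alone.  [the near shore: crate K4 | the far shore: crate M2, crate M3, crate R3]
9. Ferryman goes to the far shore with crate K4.  [the near shore: — | the far shore: crate K4, crate M2, crate M3, crate R3]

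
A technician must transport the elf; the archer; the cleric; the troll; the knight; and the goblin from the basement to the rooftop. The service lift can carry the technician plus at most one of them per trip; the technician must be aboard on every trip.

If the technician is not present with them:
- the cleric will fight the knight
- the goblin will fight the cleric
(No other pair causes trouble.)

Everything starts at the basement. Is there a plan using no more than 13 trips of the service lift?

Yes — this plan uses 13 crossings (≤ 13):
1. Technician goes to the rooftop with the cleric.
2. Technician goes back to the basement alone.
3. Technician goes to the rooftop with the elf.
4. Technician goes back to the basement alone.
5. Technician goes to the rooftop with the archer.
6. Technician goes back to the basement alone.
7. Technician goes to the rooftop with the troll.
8. Technician goes back to the basement alone.
9. Technician goes to the rooftop with the knight.
10. Technician goes back to the basement with the cleric.
11. Technician goes to the rooftop with the goblin.
12. Technician goes back to the basement alone.
13. Technician goes to the rooftop with the cleric.

Yes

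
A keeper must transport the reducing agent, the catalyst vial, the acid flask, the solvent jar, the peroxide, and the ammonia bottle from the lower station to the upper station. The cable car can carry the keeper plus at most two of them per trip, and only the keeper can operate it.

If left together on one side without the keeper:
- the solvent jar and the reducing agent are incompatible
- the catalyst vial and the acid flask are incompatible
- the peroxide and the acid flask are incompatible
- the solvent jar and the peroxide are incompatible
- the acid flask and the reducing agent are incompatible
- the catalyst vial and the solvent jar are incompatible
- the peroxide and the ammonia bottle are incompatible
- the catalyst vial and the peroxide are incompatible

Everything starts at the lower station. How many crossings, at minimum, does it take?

impossible

Whatever the first load, the items left behind include a forbidden pair without the keeper. No opening move is safe, so no plan exists.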